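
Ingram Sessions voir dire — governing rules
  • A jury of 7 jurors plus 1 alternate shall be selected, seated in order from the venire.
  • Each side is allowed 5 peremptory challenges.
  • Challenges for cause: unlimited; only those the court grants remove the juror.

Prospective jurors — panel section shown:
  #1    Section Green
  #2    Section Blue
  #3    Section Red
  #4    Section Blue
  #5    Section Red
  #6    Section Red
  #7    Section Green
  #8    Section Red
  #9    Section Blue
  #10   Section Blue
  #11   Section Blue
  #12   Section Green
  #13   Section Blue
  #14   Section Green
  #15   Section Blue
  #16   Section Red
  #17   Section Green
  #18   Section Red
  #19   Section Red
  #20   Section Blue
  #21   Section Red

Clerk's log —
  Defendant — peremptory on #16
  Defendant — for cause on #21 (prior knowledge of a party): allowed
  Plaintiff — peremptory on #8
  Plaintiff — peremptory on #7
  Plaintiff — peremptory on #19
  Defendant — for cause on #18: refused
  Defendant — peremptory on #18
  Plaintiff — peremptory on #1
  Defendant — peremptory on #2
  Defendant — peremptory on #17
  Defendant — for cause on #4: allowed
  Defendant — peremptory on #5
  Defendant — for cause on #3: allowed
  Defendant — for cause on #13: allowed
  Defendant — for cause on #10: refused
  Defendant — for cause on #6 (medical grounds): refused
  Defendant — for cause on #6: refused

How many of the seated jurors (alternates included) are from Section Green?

2

Removed: #1, #2, #3, #4, #5, #7, #8, #13, #16, #17, #18, #19, #21.
Seated (8 incl. alternates): #6, #9, #10, #11, #12, #14, #15, #20.
Of those, in Section Green: #12, #14 → 2.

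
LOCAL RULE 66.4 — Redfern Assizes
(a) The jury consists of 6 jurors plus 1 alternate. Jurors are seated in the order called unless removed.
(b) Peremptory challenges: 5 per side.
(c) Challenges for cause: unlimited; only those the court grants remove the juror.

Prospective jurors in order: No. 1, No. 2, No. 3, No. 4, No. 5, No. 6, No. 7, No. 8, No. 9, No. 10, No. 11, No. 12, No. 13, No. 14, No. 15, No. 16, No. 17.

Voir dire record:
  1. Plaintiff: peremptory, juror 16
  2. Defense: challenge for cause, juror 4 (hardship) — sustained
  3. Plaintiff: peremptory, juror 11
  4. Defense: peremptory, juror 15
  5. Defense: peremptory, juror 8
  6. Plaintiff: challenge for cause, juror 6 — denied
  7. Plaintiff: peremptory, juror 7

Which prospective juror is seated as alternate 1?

10

Removed: #4, #7, #8, #11, #15, #16. (#6 stays — for-cause denied.)
Seating in order: seats 1–6 → #1, #2, #3, #5, #6, #9; alternates → #10.
So alternate 1 is #10.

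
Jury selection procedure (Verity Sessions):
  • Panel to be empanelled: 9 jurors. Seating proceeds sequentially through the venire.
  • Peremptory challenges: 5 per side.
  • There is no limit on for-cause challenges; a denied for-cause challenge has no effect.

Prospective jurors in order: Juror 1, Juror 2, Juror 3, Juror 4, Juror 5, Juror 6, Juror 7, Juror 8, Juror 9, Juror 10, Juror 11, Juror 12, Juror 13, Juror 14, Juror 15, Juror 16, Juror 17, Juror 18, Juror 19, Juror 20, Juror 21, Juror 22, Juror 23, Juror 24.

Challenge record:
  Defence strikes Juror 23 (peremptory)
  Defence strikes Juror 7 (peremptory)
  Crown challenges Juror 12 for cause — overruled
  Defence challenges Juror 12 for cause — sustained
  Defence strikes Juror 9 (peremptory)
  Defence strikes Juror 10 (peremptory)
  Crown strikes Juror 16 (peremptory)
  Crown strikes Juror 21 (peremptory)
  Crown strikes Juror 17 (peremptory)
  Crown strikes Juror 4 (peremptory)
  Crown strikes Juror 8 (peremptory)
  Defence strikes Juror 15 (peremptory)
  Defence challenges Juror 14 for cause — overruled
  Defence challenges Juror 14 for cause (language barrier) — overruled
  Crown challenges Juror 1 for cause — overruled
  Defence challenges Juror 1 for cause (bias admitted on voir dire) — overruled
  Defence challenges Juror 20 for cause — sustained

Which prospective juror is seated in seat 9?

18

Removed: #4, #7, #8, #9, #10, #12, #15, #16, #17, #20, #21, #23. (#1, #14 stay — for-cause denied.)
Filling seats in venire order through position 9: #1, #2, #3, #5, #6, #11, #13, #14, #18.
So seat 9 is #18.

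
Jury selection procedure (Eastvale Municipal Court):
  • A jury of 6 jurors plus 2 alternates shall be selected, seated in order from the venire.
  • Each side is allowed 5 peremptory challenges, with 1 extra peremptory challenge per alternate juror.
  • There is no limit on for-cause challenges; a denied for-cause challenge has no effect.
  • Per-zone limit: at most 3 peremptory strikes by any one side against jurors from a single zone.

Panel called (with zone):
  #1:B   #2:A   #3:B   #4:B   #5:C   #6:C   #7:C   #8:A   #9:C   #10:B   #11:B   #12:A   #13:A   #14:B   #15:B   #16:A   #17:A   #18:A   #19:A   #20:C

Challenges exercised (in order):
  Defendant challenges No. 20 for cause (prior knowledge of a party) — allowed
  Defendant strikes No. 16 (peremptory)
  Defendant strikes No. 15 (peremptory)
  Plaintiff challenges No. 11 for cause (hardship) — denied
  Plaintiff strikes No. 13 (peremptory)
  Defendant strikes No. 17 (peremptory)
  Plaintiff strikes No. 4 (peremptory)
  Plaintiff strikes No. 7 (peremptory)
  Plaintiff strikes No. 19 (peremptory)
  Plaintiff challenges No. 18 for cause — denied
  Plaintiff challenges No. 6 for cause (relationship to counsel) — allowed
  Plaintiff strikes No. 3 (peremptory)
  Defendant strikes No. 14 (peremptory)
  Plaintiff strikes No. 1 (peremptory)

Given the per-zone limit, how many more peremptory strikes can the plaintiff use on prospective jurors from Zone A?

Plaintiff peremptories so far: #13, #4, #7, #19, #3, #1 — 6 of 7 used, 1 left overall.
Against Zone A: #13, #19 — 2 used; per-zone cap 3 leaves 1.
Binding limit: min(1, 1) = 1.

1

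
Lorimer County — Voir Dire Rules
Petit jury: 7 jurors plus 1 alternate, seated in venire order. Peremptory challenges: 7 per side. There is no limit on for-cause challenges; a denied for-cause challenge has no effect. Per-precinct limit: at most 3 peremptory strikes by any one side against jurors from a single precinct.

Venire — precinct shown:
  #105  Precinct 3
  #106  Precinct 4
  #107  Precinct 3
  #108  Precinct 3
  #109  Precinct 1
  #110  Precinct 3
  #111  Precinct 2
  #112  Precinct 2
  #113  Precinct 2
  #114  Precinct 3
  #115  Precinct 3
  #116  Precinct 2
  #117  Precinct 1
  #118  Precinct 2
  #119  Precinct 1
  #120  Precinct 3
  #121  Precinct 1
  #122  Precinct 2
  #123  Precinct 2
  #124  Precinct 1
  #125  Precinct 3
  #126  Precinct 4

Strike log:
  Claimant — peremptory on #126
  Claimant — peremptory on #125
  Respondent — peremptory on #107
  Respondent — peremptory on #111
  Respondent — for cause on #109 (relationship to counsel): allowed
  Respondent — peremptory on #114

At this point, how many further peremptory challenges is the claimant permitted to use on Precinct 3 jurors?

2

Claimant peremptories so far: #126, #125 — 2 of 7 used, 5 left overall.
Against Precinct 3: #125 — 1 used; per-precinct cap 3 leaves 2.
Binding limit: min(5, 2) = 2.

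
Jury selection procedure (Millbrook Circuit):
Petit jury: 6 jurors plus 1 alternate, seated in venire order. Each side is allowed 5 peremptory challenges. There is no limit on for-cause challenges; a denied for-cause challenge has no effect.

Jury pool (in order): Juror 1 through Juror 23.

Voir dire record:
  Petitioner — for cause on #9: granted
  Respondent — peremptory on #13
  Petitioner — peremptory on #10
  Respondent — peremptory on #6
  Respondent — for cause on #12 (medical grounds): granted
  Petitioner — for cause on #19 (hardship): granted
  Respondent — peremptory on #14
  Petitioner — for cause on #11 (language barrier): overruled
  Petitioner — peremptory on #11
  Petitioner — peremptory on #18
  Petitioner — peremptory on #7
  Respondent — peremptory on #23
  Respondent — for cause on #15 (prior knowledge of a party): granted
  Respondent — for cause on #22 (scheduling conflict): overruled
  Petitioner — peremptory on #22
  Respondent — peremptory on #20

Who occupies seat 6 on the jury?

8

Removed: #6, #7, #9, #10, #11, #12, #13, #14, #15, #18, #19, #20, #22, #23.
Seating in order: seats 1–6 → #1, #2, #3, #4, #5, #8; alternates → #16.
So seat 6 is #8.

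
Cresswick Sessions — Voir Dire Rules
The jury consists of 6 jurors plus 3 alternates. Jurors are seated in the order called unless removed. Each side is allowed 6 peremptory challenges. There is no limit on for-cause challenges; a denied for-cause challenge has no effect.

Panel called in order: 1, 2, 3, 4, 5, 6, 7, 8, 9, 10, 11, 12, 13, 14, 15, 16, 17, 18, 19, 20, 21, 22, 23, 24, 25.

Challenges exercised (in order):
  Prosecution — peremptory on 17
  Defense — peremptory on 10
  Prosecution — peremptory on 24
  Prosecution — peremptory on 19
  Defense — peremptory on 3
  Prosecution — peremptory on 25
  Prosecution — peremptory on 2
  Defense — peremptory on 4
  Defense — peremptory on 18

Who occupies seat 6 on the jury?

Removed: #2, #3, #4, #10, #17, #18, #19, #24, #25.
Seating in order: seats 1–6 → #1, #5, #6, #7, #8, #9; alternates → #11, #12, #13.
So seat 6 is #9.

9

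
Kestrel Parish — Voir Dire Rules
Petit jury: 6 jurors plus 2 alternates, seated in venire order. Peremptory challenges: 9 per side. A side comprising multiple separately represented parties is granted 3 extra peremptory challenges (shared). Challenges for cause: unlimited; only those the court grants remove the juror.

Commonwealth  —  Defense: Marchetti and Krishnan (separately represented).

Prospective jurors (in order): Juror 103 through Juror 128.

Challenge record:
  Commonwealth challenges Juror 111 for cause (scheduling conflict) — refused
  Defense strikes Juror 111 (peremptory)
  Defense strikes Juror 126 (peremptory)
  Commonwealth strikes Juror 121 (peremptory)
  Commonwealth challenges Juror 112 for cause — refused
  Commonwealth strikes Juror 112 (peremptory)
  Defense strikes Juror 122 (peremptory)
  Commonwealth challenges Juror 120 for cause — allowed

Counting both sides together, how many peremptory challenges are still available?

Commonwealth allotment: 9. Defense allotment: 9 base + 3 multi-party = 12.
Commonwealth peremptories used: #121, #112 — 2 (for-cause on #111, #112, #120 don't count).
Defense peremptories used: #111, #126, #122 — 3.
Remaining: (9 − 2) + (12 − 3) = 16.

16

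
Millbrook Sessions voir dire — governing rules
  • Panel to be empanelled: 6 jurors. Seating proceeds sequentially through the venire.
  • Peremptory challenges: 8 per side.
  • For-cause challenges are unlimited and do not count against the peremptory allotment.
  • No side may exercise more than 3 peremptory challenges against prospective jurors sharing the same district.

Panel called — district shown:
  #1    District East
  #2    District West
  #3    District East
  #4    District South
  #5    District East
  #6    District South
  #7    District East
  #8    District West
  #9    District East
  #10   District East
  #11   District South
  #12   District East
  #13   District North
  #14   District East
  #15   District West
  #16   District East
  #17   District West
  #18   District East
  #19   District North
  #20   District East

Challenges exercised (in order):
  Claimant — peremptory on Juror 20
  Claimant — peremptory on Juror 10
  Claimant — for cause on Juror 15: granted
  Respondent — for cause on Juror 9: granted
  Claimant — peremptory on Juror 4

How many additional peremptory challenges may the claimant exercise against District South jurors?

2

Claimant peremptories so far: #20, #10, #4 — 3 of 8 used, 5 left overall.
Against District South: #4 — 1 used; per-district cap 3 leaves 2.
Binding limit: min(5, 2) = 2.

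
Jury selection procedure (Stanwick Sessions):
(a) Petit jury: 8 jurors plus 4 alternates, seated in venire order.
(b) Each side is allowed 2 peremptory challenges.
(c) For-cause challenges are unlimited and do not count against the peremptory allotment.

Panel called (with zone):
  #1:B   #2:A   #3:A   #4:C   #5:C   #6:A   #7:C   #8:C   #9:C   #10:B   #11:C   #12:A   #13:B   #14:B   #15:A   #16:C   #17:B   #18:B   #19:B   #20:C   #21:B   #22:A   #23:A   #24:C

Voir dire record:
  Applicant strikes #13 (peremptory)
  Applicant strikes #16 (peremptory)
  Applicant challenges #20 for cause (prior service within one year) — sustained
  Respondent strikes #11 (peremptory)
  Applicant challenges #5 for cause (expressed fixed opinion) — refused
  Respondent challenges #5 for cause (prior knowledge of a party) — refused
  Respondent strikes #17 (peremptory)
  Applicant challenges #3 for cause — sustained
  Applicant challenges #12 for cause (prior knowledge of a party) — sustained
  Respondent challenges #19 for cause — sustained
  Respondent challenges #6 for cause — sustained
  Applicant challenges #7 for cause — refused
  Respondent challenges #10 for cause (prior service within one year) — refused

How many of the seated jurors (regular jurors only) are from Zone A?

Removed: #3, #6, #11, #12, #13, #16, #17, #19, #20.
Seated jurors 1–8: #1, #2, #4, #5, #7, #8, #9, #10 (alternates #14, #15, #18, #21 not counted).
Of those, in Zone A: #2 → 1.

1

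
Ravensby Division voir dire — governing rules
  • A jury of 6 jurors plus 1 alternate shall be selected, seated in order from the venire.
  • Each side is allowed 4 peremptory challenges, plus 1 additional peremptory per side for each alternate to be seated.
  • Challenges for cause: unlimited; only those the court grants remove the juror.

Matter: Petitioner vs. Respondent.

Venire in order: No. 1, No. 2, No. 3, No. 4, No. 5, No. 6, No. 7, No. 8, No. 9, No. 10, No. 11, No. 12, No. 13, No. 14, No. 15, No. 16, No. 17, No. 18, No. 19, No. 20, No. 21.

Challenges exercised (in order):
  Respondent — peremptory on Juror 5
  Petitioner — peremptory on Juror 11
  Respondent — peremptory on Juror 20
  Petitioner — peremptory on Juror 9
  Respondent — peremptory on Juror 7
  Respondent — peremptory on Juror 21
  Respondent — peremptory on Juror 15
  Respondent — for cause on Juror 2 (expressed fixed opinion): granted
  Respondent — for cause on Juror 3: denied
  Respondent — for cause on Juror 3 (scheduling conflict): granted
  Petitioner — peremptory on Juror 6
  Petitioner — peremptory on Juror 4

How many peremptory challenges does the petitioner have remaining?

1

Petitioner allotment: 4 base + 1 × 1 alternate = 5.
Petitioner peremptories used: #11, #9, #6, #4 — 4.
Remaining: 5 − 4 = 1.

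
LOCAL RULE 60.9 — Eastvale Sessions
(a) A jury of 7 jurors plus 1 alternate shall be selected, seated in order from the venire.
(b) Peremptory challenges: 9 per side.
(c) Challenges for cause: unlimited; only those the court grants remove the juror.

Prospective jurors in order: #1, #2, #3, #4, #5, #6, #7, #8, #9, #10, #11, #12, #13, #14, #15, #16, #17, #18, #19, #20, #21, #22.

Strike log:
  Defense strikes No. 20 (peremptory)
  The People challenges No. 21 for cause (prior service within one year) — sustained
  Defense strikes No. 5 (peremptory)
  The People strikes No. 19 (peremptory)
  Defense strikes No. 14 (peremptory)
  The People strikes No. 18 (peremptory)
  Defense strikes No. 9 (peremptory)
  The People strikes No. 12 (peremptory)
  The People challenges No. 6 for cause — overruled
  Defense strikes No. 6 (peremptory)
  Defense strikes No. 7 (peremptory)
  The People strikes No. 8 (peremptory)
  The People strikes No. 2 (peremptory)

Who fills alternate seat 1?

Removed: #2, #5, #6, #7, #8, #9, #12, #14, #18, #19, #20, #21.
Filling seats in venire order through position 8: #1, #3, #4, #10, #11, #13, #15, #16.
So alternate 1 is #16.

16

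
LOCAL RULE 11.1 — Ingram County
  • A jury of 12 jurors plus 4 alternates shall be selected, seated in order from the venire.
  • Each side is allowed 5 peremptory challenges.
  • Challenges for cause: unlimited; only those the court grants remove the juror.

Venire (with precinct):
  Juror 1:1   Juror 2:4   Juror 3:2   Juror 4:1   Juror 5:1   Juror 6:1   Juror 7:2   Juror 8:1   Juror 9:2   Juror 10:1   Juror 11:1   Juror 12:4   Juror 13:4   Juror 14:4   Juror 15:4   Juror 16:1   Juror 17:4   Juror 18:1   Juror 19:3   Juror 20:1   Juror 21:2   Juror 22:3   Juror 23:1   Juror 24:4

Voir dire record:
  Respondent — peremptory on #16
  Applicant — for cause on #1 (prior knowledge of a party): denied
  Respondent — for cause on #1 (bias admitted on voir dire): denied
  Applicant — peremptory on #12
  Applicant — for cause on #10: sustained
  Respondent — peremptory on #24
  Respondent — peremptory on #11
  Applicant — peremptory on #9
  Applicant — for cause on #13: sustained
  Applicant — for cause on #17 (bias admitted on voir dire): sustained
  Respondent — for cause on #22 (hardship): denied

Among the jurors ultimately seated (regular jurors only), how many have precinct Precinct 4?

3

Removed: #9, #10, #11, #12, #13, #16, #17, #24.
Seated jurors 1–12: #1, #2, #3, #4, #5, #6, #7, #8, #14, #15, #18, #19 (alternates #20, #21, #22, #23 not counted).
Of those, in Precinct 4: #2, #14, #15 → 3.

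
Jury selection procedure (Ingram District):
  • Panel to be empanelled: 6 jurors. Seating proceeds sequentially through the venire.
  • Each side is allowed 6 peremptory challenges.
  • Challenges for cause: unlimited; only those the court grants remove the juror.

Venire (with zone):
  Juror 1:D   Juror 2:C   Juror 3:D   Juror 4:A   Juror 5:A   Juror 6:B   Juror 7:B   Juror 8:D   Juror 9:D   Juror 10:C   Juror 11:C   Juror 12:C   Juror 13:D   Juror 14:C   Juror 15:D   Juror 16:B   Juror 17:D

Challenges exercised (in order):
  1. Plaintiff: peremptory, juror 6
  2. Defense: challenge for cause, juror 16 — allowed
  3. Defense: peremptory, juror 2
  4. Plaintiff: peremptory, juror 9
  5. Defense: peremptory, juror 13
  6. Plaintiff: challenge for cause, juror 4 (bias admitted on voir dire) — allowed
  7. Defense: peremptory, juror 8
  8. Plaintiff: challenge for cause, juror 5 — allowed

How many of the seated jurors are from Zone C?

Removed: #2, #4, #5, #6, #8, #9, #13, #16.
Seated jurors 1–6: #1, #3, #7, #10, #11, #12.
Of those, in Zone C: #10, #11, #12 → 3.

3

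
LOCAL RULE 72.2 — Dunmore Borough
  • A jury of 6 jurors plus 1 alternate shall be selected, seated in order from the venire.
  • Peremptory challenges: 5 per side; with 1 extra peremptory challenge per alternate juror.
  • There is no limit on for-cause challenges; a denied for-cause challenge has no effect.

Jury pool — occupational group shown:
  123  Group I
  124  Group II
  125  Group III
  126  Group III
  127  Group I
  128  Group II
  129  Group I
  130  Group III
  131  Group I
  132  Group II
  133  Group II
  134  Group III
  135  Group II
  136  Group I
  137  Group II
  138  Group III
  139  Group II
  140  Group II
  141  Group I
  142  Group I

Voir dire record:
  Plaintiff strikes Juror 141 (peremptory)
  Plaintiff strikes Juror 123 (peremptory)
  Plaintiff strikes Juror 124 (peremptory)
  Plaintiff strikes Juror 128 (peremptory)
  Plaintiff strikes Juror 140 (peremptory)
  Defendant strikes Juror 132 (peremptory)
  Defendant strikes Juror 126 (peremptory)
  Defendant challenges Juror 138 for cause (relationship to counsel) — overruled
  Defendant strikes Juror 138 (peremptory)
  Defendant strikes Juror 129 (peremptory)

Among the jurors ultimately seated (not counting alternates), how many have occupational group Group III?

3

Removed: #123, #124, #126, #128, #129, #132, #138, #140, #141.
Seated jurors 1–6: #125, #127, #130, #131, #133, #134 (alternates #135 not counted).
Of those, in Group III: #125, #130, #134 → 3.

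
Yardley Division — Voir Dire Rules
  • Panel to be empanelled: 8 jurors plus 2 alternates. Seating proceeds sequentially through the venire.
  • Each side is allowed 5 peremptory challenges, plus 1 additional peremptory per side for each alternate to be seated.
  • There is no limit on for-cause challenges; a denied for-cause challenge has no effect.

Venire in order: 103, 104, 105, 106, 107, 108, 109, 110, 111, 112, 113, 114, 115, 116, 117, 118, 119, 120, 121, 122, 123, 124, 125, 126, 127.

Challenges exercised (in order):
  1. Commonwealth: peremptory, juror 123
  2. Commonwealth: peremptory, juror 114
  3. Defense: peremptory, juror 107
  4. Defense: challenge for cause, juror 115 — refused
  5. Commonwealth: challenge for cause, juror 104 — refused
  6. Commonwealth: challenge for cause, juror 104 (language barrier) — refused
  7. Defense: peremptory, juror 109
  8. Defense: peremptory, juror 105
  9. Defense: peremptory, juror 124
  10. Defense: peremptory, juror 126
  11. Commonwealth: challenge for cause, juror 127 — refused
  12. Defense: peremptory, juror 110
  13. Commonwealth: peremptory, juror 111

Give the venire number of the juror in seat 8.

Removed: #105, #107, #109, #110, #111, #114, #123, #124, #126. (#104, #115, #127 stay — for-cause denied.)
Seating in order: seats 1–8 → #103, #104, #106, #108, #112, #113, #115, #116; alternates → #117, #118.
So seat 8 is #116.

116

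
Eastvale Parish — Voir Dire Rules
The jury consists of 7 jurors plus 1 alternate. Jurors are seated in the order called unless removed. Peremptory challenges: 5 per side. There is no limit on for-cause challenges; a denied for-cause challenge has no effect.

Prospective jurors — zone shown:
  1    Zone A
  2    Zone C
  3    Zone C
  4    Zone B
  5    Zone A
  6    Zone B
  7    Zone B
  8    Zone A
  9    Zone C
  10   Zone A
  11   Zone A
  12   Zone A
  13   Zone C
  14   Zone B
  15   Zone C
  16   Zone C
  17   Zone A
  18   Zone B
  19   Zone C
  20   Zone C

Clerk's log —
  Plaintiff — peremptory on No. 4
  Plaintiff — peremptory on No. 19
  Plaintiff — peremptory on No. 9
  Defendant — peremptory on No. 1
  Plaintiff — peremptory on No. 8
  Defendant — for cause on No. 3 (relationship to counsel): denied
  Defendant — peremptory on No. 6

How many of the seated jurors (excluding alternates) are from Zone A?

Removed: #1, #4, #6, #8, #9, #19.
Seated jurors 1–7: #2, #3, #5, #7, #10, #11, #12 (alternates #13 not counted).
Of those, in Zone A: #5, #10, #11, #12 → 4.

4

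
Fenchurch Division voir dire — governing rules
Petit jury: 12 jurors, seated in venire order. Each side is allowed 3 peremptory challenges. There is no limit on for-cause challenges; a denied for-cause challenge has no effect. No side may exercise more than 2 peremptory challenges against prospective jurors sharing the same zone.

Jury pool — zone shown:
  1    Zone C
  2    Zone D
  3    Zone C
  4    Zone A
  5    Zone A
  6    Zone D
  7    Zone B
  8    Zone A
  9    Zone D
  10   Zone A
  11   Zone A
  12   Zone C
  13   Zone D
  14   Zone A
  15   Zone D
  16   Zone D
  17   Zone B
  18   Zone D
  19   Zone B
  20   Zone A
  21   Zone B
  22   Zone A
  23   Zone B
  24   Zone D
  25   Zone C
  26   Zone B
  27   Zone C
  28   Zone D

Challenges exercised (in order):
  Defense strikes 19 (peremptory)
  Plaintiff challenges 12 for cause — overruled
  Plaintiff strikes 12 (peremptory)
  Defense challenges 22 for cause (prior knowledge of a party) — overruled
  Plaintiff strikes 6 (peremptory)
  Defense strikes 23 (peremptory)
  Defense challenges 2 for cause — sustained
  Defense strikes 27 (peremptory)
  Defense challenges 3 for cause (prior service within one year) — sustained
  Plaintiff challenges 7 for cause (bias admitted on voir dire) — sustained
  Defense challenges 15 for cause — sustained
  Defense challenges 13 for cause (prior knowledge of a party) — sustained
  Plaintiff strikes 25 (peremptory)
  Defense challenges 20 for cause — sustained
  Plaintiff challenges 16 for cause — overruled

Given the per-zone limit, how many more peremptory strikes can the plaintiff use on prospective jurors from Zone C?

0

Plaintiff peremptories so far: #12, #6, #25 — 3 of 3 used, 0 left overall.
Against Zone C: #12, #25 — 2 used; per-zone cap 2 leaves 0.
Binding limit: min(0, 0) = 0.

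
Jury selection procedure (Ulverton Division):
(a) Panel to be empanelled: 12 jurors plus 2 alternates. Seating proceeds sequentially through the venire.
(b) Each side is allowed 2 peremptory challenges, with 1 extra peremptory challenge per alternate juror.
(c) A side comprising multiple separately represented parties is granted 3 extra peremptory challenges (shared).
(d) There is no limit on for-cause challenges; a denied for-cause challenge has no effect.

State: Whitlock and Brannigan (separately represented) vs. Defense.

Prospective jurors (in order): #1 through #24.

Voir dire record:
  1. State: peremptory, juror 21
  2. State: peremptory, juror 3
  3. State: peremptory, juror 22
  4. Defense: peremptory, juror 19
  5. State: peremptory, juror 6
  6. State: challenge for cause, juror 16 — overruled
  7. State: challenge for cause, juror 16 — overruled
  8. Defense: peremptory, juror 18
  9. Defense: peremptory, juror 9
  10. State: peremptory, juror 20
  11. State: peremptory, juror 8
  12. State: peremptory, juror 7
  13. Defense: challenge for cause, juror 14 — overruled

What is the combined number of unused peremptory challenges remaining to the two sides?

1

State allotment: 2 base + 1 × 2 alternates + 3 multi-party = 7. Defense allotment: 2 base + 1 × 2 alternates = 4.
State peremptories used: #21, #3, #22, #6, #20, #8, #7 — 7 (for-cause on #16, #16 don't count).
Defense peremptories used: #19, #18, #9 — 3 (the for-cause on #14 doesn't count).
Remaining: (7 − 7) + (4 − 3) = 1.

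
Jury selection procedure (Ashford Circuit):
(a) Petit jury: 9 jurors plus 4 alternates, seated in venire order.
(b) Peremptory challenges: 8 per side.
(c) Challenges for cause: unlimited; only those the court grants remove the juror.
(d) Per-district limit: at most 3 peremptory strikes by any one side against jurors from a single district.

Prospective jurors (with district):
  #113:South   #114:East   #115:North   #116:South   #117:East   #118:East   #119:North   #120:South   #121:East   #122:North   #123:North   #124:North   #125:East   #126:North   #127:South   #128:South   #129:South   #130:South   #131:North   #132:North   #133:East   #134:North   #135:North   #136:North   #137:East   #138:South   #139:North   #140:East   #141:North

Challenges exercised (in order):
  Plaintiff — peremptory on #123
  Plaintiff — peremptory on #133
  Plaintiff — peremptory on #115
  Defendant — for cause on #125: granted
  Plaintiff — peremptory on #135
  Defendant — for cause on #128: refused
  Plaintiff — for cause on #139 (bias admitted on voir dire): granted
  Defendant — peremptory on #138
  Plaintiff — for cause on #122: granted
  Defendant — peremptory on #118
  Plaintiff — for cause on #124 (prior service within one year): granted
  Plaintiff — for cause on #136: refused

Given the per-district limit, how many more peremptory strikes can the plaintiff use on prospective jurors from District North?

0

Plaintiff peremptories so far: #123, #133, #115, #135 — 4 of 8 used, 4 left overall.
Against District North: #123, #115, #135 — 3 used; per-district cap 3 leaves 0.
Binding limit: min(4, 0) = 0.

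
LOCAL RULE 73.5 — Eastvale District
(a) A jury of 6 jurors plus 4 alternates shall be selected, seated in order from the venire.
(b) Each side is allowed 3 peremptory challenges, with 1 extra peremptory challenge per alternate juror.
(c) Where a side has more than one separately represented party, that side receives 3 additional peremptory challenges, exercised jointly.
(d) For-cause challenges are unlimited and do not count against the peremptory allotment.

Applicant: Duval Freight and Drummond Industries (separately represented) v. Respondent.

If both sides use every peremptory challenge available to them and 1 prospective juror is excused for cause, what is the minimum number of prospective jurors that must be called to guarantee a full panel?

28

Seats to fill: 6 + 4 alternates = 10.
Peremptories — Applicant: 3 + 1×4 + 3 = 10; Respondent: 3 + 1×4 = 7; total 17.
For-cause removals: 1.
Minimum venire: 10 + 17 + 1 = 28.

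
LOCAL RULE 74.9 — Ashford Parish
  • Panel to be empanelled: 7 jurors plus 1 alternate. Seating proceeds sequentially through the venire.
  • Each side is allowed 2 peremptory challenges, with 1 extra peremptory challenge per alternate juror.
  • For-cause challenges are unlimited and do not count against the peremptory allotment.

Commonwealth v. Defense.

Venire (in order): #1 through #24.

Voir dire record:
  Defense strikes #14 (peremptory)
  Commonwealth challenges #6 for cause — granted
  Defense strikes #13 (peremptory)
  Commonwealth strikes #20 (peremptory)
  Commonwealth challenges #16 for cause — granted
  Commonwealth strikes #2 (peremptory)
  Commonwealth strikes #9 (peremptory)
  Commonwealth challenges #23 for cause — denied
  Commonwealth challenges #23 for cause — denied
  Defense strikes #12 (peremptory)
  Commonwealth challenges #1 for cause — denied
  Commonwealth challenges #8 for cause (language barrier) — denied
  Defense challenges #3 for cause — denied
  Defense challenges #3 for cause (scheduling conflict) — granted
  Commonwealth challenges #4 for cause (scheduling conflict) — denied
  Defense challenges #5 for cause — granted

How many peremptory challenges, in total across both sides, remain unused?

Commonwealth allotment: 2 base + 1 × 1 alternate = 3. Defense allotment: 2 base + 1 × 1 alternate = 3.
Commonwealth peremptories used: #20, #2, #9 — 3 (for-cause on #6, #16, #23, #23, #1, #8, #4 don't count).
Defense peremptories used: #14, #13, #12 — 3 (for-cause on #3, #3, #5 don't count).
Remaining: (3 − 3) + (3 − 3) = 0.

0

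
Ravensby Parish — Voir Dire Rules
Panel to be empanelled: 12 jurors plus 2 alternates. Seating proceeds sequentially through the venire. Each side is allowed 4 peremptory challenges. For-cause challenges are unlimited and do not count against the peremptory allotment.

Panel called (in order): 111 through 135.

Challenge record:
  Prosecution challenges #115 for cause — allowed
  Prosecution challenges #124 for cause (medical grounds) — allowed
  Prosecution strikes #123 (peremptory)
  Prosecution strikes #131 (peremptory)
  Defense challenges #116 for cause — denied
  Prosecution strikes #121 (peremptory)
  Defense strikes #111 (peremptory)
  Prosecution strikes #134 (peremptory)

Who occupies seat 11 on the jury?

Removed: #111, #115, #121, #123, #124, #131, #134. (#116 stays — for-cause denied.)
Seating in order: seats 1–12 → #112, #113, #114, #116, #117, #118, #119, #120, #122, #125, #126, #127; alternates → #128, #129.
So seat 11 is #126.

126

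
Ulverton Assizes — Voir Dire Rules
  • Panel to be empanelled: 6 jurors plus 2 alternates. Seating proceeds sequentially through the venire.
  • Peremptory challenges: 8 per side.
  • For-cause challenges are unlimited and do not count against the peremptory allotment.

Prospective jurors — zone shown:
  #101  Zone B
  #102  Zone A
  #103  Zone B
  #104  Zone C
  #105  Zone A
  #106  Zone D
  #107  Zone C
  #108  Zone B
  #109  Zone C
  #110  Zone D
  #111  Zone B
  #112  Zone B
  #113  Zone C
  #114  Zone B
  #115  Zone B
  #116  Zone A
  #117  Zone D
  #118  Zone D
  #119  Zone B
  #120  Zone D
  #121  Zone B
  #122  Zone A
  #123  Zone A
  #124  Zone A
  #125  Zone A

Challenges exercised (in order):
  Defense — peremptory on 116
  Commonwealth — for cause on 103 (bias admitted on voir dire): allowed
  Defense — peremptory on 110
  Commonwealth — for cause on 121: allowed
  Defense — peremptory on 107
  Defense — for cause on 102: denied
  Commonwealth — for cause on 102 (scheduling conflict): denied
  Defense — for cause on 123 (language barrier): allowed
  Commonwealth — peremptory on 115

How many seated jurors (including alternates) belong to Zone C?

Removed: #103, #107, #110, #115, #116, #121, #123.
Seated (8 incl. alternates): #101, #102, #104, #105, #106, #108, #109, #111.
Of those, in Zone C: #104, #109 → 2.

2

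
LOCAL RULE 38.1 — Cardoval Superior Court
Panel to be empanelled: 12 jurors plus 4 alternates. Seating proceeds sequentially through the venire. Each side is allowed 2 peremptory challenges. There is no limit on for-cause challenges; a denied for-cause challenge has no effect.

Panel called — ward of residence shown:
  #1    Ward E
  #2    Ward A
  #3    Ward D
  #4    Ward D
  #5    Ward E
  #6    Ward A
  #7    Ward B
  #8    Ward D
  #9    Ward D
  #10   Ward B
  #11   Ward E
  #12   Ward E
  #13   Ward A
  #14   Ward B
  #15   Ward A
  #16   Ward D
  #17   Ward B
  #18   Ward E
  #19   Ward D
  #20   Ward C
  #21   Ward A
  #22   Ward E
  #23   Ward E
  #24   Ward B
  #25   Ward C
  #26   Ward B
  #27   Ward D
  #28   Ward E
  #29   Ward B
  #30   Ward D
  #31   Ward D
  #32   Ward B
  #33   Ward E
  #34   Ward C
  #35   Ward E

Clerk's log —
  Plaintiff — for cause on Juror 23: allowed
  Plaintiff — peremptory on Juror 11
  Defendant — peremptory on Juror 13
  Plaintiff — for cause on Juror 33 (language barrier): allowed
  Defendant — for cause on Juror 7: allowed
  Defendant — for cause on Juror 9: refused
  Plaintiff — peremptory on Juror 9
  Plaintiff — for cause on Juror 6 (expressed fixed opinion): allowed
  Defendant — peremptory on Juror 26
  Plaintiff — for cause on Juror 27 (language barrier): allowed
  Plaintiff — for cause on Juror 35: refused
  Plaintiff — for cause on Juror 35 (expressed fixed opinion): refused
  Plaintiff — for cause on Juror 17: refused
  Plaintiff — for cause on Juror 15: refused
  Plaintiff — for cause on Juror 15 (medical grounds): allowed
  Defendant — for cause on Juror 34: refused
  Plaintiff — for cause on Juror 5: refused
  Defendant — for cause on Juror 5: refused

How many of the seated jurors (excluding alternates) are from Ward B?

3

Removed: #6, #7, #9, #11, #13, #15, #23, #26, #27, #33.
Seated jurors 1–12: #1, #2, #3, #4, #5, #8, #10, #12, #14, #16, #17, #18 (alternates #19, #20, #21, #22 not counted).
Of those, in Ward B: #10, #14, #17 → 3.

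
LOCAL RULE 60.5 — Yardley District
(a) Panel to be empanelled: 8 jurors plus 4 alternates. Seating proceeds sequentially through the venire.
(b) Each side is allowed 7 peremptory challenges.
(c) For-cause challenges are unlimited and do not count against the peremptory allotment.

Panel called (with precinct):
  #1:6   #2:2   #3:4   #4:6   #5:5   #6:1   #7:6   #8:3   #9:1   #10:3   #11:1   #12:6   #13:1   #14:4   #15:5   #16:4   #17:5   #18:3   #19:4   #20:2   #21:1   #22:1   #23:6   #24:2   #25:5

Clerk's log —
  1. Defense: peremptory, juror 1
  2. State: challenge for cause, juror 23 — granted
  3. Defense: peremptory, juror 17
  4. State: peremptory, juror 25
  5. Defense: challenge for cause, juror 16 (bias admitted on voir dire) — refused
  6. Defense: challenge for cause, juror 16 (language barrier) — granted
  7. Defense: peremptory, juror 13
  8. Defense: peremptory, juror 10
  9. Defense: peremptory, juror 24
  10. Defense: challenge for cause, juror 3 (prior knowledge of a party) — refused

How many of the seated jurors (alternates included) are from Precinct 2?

1

Removed: #1, #10, #13, #16, #17, #23, #24, #25.
Seated (12 incl. alternates): #2, #3, #4, #5, #6, #7, #8, #9, #11, #12, #14, #15.
Of those, in Precinct 2: #2 → 1.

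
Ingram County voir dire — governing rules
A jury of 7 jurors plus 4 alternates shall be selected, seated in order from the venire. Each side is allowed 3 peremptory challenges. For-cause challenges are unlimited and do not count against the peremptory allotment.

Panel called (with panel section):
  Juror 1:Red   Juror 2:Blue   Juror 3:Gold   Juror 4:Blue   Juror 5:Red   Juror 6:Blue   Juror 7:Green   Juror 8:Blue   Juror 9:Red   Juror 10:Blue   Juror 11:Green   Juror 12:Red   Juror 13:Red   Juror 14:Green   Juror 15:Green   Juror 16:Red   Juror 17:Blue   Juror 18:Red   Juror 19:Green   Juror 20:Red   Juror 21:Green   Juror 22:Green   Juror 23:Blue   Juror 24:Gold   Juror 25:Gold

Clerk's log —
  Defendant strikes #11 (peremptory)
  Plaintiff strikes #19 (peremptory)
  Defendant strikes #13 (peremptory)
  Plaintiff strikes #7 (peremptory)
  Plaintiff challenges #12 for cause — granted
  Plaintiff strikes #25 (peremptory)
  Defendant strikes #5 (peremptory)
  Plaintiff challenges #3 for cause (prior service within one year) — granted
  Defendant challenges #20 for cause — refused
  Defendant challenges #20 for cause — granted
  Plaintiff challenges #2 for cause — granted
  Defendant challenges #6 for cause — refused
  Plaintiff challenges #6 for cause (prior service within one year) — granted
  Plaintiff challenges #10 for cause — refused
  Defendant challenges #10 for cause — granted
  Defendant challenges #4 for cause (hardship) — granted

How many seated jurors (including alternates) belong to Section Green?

4

Removed: #2, #3, #4, #5, #6, #7, #10, #11, #12, #13, #19, #20, #25.
Seated (11 incl. alternates): #1, #8, #9, #14, #15, #16, #17, #18, #21, #22, #23.
Of those, in Section Green: #14, #15, #21, #22 → 4.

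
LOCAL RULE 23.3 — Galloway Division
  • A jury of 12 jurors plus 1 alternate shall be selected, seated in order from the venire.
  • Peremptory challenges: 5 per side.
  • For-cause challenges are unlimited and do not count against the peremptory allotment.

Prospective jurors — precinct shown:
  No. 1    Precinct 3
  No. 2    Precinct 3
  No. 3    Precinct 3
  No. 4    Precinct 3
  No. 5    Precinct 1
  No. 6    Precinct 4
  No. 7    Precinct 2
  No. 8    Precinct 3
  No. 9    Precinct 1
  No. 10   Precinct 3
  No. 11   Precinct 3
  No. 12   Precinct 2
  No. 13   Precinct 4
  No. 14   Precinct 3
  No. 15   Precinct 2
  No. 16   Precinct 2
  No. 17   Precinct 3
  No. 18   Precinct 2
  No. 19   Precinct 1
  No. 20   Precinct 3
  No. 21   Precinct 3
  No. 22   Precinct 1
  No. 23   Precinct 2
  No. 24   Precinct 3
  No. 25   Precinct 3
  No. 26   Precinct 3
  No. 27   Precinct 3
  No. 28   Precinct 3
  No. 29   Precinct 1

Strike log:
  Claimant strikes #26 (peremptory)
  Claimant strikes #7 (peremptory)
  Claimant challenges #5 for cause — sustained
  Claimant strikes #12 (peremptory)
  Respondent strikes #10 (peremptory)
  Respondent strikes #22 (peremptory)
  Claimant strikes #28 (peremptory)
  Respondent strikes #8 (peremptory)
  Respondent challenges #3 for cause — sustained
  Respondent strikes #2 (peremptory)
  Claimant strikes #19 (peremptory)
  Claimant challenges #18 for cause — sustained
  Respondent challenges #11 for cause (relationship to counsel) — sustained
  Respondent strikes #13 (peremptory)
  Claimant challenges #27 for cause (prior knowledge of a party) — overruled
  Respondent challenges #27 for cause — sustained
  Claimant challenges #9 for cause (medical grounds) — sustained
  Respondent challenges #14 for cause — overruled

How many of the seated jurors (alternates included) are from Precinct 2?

Removed: #2, #3, #5, #7, #8, #9, #10, #11, #12, #13, #18, #19, #22, #26, #27, #28.
Seated (13 incl. alternates): #1, #4, #6, #14, #15, #16, #17, #20, #21, #23, #24, #25, #29.
Of those, in Precinct 2: #15, #16, #23 → 3.

3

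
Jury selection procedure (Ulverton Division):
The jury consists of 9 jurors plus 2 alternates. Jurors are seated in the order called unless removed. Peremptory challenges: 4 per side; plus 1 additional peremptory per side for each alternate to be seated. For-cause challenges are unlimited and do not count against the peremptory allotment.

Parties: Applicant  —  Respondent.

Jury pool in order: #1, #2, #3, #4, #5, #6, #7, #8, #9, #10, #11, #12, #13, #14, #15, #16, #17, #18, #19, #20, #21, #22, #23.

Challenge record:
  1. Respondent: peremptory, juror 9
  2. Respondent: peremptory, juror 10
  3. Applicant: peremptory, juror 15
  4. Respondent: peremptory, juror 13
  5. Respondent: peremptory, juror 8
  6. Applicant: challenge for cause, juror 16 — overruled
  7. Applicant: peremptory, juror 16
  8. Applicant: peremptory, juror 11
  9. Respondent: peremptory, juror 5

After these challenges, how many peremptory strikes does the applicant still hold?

Applicant allotment: 4 base + 1 × 2 alternates = 6.
Applicant peremptories used: #15, #16, #11 — 3 (the for-cause on #16 doesn't count).
Remaining: 6 − 3 = 3.

3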